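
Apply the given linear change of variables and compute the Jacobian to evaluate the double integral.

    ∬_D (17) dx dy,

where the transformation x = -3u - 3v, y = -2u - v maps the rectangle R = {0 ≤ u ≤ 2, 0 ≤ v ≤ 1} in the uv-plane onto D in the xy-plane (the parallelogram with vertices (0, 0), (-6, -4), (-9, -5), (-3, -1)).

Compute the Jacobian determinant of (x, y) with respect to (u, v):

    ∂(x,y)/∂(u,v) = | -3  -3 | = (-3)(-1) - (-3)(-2) = -3.
                   | -2  -1 |

Its absolute value is |J| = 3 (the area scaling factor).

Substituting x = -3u - 3v, y = -2u - v into the integrand,

    17 → 17,

so the integral becomes

    ∬_R (17) · |J| du dv = ∫_0^2 ∫_0^1 (51) dv du.

Inner (v): 51.
Outer (u): 102.

Therefore ∬_D (17) dx dy = 102.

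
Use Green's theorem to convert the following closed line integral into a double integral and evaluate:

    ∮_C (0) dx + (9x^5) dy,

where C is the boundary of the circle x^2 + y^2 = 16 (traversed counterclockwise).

Green's theorem converts the closed line integral into a double integral over the enclosed region D:

    ∮_C P dx + Q dy = ∬_D (∂Q/∂x - ∂P/∂y) dA.

Here P = 0, Q = 9x^5, so

    ∂Q/∂x = 45x^4,    ∂P/∂y = 0,
    ∂Q/∂x - ∂P/∂y = 45x^4.

D is the region x^2 + y^2 ≤ 16. Evaluating the double integral:

In polar coordinates (x = r cos θ, y = r sin θ, dA = r dr dθ) the integrand becomes 45r^4cos(θ)^4, so

    ∬_D (45x^4) dA = ∫_0^{2π} ∫_0^{4} (45r^4cos(θ)^4) · r dr dθ.

Inner (r from 0 to 4): 30720cos(θ)^4.
Outer (θ from 0 to 2π): 23040π.

Therefore ∮_C P dx + Q dy = 23040π.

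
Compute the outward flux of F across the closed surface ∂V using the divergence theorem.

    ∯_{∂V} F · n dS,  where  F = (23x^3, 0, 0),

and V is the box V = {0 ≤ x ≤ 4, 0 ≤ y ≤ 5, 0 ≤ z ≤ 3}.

By the divergence theorem,

    ∯_{∂V} F · n dS = ∭_V (∇ · F) dV.

Compute the divergence:
    ∇ · F = ∂F_x/∂x + ∂F_y/∂y + ∂F_z/∂z = 69x^2 + 0 + 0 = 69x^2.

V is a rectangular box, so dV = dx dy dz with 0 ≤ x ≤ 4, 0 ≤ y ≤ 5, 0 ≤ z ≤ 3.

Integrate (69x^2) over V as an iterated integral:

    ∭_V (∇·F) dV = ∫_0^{4} ∫_0^{5} ∫_0^{3} (69x^2) dz dy dx.

Inner (z from 0 to 3): 207x^2.
Middle (y from 0 to 5): 1035x^2.
Outer (x from 0 to 4): 22080.

Therefore ∯_{∂V} F · n dS = 22080.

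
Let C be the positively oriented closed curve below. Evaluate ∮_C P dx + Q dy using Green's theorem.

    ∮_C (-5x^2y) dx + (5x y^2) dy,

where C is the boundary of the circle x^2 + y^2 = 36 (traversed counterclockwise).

Green's theorem converts the closed line integral into a double integral over the enclosed region D:

    ∮_C P dx + Q dy = ∬_D (∂Q/∂x - ∂P/∂y) dA.

Here P = -5x^2y, Q = 5x y^2, so

    ∂Q/∂x = 5y^2,    ∂P/∂y = -5x^2,
    ∂Q/∂x - ∂P/∂y = 5x^2 + 5y^2.

D is the region x^2 + y^2 ≤ 36. Evaluating the double integral:

In polar coordinates (x = r cos θ, y = r sin θ, dA = r dr dθ) the integrand becomes 5r^2, so

    ∬_D (5x^2 + 5y^2) dA = ∫_0^{2π} ∫_0^{6} (5r^2) · r dr dθ.

Inner (r from 0 to 6): 1620.
Outer (θ from 0 to 2π): 3240π.

Therefore ∮_C P dx + Q dy = 3240π.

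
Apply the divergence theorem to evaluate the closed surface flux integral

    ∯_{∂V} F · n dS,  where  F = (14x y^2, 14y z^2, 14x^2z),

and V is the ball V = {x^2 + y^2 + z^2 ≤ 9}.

By the divergence theorem,

    ∯_{∂V} F · n dS = ∭_V (∇ · F) dV.

Compute the divergence:
    ∇ · F = ∂F_x/∂x + ∂F_y/∂y + ∂F_z/∂z = 14y^2 + 14z^2 + 14x^2 = 14x^2 + 14y^2 + 14z^2.

In spherical coordinates, x = ρ sin(φ) cos(θ), y = ρ sin(φ) sin(θ), z = ρ cos(φ), dV = ρ^2 sin(φ) dρ dφ dθ, with 0 ≤ ρ ≤ 3, 0 ≤ φ ≤ π, 0 ≤ θ ≤ 2π.

The integrand, after substitution and multiplying by the volume element, becomes (14ρ^2) · ρ^2 sin(φ), so

    ∭_V (∇·F) dV = ∫_0^{2π} ∫_0^{π} ∫_0^{3} (14ρ^2) · ρ^2 sin(φ) dρ dφ dθ.

Inner (ρ from 0 to 3): 3402sin(φ)/5.
Middle (φ from 0 to π): 6804/5.
Outer (θ from 0 to 2π): 13608π/5.

Therefore ∯_{∂V} F · n dS = 13608π/5.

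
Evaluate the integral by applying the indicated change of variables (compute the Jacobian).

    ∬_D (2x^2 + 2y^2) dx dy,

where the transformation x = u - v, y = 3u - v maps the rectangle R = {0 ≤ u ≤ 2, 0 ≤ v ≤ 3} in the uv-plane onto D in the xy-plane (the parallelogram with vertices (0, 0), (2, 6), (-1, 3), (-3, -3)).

Compute the Jacobian determinant of (x, y) with respect to (u, v):

    ∂(x,y)/∂(u,v) = | 1  -1 | = (1)(-1) - (-1)(3) = 2.
                   | 3  -1 |

Its absolute value is |J| = 2 (the area scaling factor).

Substituting x = u - v, y = 3u - v into the integrand,

    2x^2 + 2y^2 → 20u^2 - 16u v + 4v^2,

so the integral becomes

    ∬_R (20u^2 - 16u v + 4v^2) · |J| du dv = ∫_0^2 ∫_0^3 (40u^2 - 32u v + 8v^2) dv du.

Inner (v): 120u^2 - 144u + 72.
Outer (u): 176.

Therefore ∬_D (2x^2 + 2y^2) dx dy = 176.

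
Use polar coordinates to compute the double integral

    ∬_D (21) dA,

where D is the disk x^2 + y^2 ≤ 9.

The region D is 0 ≤ r ≤ 3, 0 ≤ θ ≤ 2π in polar coordinates, where x = r cos(θ), y = r sin(θ), and dA = r dr dθ.

Under the substitution, the integrand becomes 21, so

    ∬_D (21) dA = ∫_{0}^{2π} ∫_{0}^{3} (21) · r dr dθ.

Inner integral (in r): ∫_{0}^{3} (21) · r dr = 189/2.

Outer integral (in θ): ∫_{0}^{2π} (189/2) dθ = 189π.

Therefore ∬_D (21) dA = 189π.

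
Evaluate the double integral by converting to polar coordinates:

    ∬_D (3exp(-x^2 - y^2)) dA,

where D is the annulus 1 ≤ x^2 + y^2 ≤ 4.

The region D is 1 ≤ r ≤ 2, 0 ≤ θ ≤ 2π in polar coordinates, where x = r cos(θ), y = r sin(θ), and dA = r dr dθ.

Under the substitution, the integrand becomes 3exp(-r^2), so

    ∬_D (3exp(-x^2 - y^2)) dA = ∫_{0}^{2π} ∫_{1}^{2} (3exp(-r^2)) · r dr dθ.

Inner integral (in r): ∫_{1}^{2} (3exp(-r^2)) · r dr = -(3 - 3exp(3))exp(-4)/2.

Outer integral (in θ): ∫_{0}^{2π} (-(3 - 3exp(3))exp(-4)/2) dθ = -3π (1 - exp(3))exp(-4).

Therefore ∬_D (3exp(-x^2 - y^2)) dA = -3π (1 - exp(3))exp(-4).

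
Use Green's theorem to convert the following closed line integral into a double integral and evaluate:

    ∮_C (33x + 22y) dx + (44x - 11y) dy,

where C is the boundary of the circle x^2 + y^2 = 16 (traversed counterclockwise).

Green's theorem converts the closed line integral into a double integral over the enclosed region D:

    ∮_C P dx + Q dy = ∬_D (∂Q/∂x - ∂P/∂y) dA.

Here P = 33x + 22y, Q = 44x - 11y, so

    ∂Q/∂x = 44,    ∂P/∂y = 22,
    ∂Q/∂x - ∂P/∂y = 22.

D is the region x^2 + y^2 ≤ 16. Evaluating the double integral:

In polar coordinates (x = r cos θ, y = r sin θ, dA = r dr dθ) the integrand becomes 22, so

    ∬_D (22) dA = ∫_0^{2π} ∫_0^{4} (22) · r dr dθ.

Inner (r from 0 to 4): 176.
Outer (θ from 0 to 2π): 352π.

Therefore ∮_C P dx + Q dy = 352π.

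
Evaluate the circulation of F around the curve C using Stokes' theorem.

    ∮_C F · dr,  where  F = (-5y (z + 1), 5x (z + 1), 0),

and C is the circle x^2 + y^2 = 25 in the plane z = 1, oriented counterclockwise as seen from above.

Let S be the flat disk x^2 + y^2 ≤ 25 in the plane z = 1, with upward unit normal n̂ = ẑ. By Stokes' theorem,

    ∮_C F · dr = ∬_S (∇ × F) · n̂ dS = ∬_D (curl F)_z dA,

where D is the disk x^2 + y^2 ≤ 25.

Compute the curl of F = (-5y (z + 1), 5x (z + 1), 0):
    (∇ × F)_x = ∂F_z/∂y - ∂F_y/∂z = -5x,
    (∇ × F)_y = ∂F_x/∂z - ∂F_z/∂x = -5y,
    (∇ × F)_z = ∂F_y/∂x - ∂F_x/∂y = 10z + 10.

On z = 1, (curl F)_z = 20.

Convert to polar (x = r cos θ, y = r sin θ, dA = r dr dθ); the integrand becomes 20, so

    ∬_D (curl F)_z dA = ∫_0^{2π} ∫_0^{5} (20) · r dr dθ.

Inner (r from 0 to 5): 250.
Outer (θ from 0 to 2π): 500π.

Therefore ∮_C F · dr = 500π.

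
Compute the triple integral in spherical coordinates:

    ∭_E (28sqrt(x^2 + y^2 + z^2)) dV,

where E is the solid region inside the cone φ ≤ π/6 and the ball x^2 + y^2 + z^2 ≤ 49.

In spherical coordinates, x = ρ sin(φ) cos(θ), y = ρ sin(φ) sin(θ), z = ρ cos(φ), and dV = ρ^2 sin(φ) dρ dφ dθ.

The integrand becomes 28ρ, so

    ∭_E (28sqrt(x^2 + y^2 + z^2)) dV = ∫_{0}^{2π} ∫_{0}^{π/6} ∫_{0}^{7} (28ρ) · ρ^2 sin(φ) dρ dφ dθ.

Inner (ρ): 16807sin(φ).
Middle (φ): 16807 - 16807sqrt(3)/2.
Outer (θ): 16807π (2 - sqrt(3)).

Therefore the triple integral equals 16807π (2 - sqrt(3)).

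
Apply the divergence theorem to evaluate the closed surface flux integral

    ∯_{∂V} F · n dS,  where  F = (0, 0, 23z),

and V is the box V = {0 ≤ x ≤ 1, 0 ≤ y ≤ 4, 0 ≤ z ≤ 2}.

By the divergence theorem,

    ∯_{∂V} F · n dS = ∭_V (∇ · F) dV.

Compute the divergence:
    ∇ · F = ∂F_x/∂x + ∂F_y/∂y + ∂F_z/∂z = 0 + 0 + 23 = 23.

V is a rectangular box, so dV = dx dy dz with 0 ≤ x ≤ 1, 0 ≤ y ≤ 4, 0 ≤ z ≤ 2.

Integrate (23) over V as an iterated integral:

    ∭_V (∇·F) dV = ∫_0^{1} ∫_0^{4} ∫_0^{2} (23) dz dy dx.

Inner (z from 0 to 2): 46.
Middle (y from 0 to 4): 184.
Outer (x from 0 to 1): 184.

Therefore ∯_{∂V} F · n dS = 184.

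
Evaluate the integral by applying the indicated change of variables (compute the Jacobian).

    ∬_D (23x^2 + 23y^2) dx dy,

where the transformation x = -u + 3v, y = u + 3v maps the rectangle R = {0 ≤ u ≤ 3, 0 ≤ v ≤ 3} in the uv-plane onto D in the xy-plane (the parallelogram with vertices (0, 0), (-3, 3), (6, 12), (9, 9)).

Compute the Jacobian determinant of (x, y) with respect to (u, v):

    ∂(x,y)/∂(u,v) = | -1  3 | = (-1)(3) - (3)(1) = -6.
                   | 1  3 |

Its absolute value is |J| = 6 (the area scaling factor).

Substituting x = -u + 3v, y = u + 3v into the integrand,

    23x^2 + 23y^2 → 46u^2 + 414v^2,

so the integral becomes

    ∬_R (46u^2 + 414v^2) · |J| du dv = ∫_0^3 ∫_0^3 (276u^2 + 2484v^2) dv du.

Inner (v): 828u^2 + 22356.
Outer (u): 74520.

Therefore ∬_D (23x^2 + 23y^2) dx dy = 74520.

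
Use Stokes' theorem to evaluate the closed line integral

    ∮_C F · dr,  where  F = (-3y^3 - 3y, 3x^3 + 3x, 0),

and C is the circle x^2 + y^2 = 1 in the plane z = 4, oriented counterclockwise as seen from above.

Let S be the flat disk x^2 + y^2 ≤ 1 in the plane z = 4, with upward unit normal n̂ = ẑ. By Stokes' theorem,

    ∮_C F · dr = ∬_S (∇ × F) · n̂ dS = ∬_D (curl F)_z dA,

where D is the disk x^2 + y^2 ≤ 1.

Compute the curl of F = (-3y^3 - 3y, 3x^3 + 3x, 0):
    (∇ × F)_x = ∂F_z/∂y - ∂F_y/∂z = 0,
    (∇ × F)_y = ∂F_x/∂z - ∂F_z/∂x = 0,
    (∇ × F)_z = ∂F_y/∂x - ∂F_x/∂y = 9x^2 + 9y^2 + 6.

On z = 4, (curl F)_z = 9x^2 + 9y^2 + 6.

Convert to polar (x = r cos θ, y = r sin θ, dA = r dr dθ); the integrand becomes 9r^2 + 6, so

    ∬_D (curl F)_z dA = ∫_0^{2π} ∫_0^{1} (9r^2 + 6) · r dr dθ.

Inner (r from 0 to 1): 21/4.
Outer (θ from 0 to 2π): 21π/2.

Therefore ∮_C F · dr = 21π/2.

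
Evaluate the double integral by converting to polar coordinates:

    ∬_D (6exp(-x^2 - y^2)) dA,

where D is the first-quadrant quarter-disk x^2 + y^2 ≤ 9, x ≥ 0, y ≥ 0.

The region D is 0 ≤ r ≤ 3, 0 ≤ θ ≤ π/2 in polar coordinates, where x = r cos(θ), y = r sin(θ), and dA = r dr dθ.

Under the substitution, the integrand becomes 6exp(-r^2), so

    ∬_D (6exp(-x^2 - y^2)) dA = ∫_{0}^{π/2} ∫_{0}^{3} (6exp(-r^2)) · r dr dθ.

Inner integral (in r): ∫_{0}^{3} (6exp(-r^2)) · r dr = 3 - 3exp(-9).

Outer integral (in θ): ∫_{0}^{π/2} (3 - 3exp(-9)) dθ = -3π (1 - exp(9))exp(-9)/2.

Therefore ∬_D (6exp(-x^2 - y^2)) dA = -3π (1 - exp(9))exp(-9)/2.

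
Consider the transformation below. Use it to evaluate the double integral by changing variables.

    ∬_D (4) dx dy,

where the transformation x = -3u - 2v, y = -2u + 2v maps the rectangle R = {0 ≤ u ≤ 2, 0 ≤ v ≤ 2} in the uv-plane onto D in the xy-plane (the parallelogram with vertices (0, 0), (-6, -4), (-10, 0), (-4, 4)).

Compute the Jacobian determinant of (x, y) with respect to (u, v):

    ∂(x,y)/∂(u,v) = | -3  -2 | = (-3)(2) - (-2)(-2) = -10.
                   | -2  2 |

Its absolute value is |J| = 10 (the area scaling factor).

Substituting x = -3u - 2v, y = -2u + 2v into the integrand,

    4 → 4,

so the integral becomes

    ∬_R (4) · |J| du dv = ∫_0^2 ∫_0^2 (40) dv du.

Inner (v): 80.
Outer (u): 160.

Therefore ∬_D (4) dx dy = 160.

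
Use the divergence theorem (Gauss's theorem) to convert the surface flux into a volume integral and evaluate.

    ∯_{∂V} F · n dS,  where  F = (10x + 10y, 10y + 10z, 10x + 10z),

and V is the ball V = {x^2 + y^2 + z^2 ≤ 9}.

By the divergence theorem,

    ∯_{∂V} F · n dS = ∭_V (∇ · F) dV.

Compute the divergence:
    ∇ · F = ∂F_x/∂x + ∂F_y/∂y + ∂F_z/∂z = 10 + 10 + 10 = 30.

In spherical coordinates, x = ρ sin(φ) cos(θ), y = ρ sin(φ) sin(θ), z = ρ cos(φ), dV = ρ^2 sin(φ) dρ dφ dθ, with 0 ≤ ρ ≤ 3, 0 ≤ φ ≤ π, 0 ≤ θ ≤ 2π.

The integrand, after substitution and multiplying by the volume element, becomes (30) · ρ^2 sin(φ), so

    ∭_V (∇·F) dV = ∫_0^{2π} ∫_0^{π} ∫_0^{3} (30) · ρ^2 sin(φ) dρ dφ dθ.

Inner (ρ from 0 to 3): 270sin(φ).
Middle (φ from 0 to π): 540.
Outer (θ from 0 to 2π): 1080π.

Therefore ∯_{∂V} F · n dS = 1080π.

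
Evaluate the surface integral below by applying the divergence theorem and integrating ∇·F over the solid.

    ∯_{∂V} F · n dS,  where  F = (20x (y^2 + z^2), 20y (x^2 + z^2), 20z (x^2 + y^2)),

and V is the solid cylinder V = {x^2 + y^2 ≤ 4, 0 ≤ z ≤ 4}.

By the divergence theorem,

    ∯_{∂V} F · n dS = ∭_V (∇ · F) dV.

Compute the divergence:
    ∇ · F = ∂F_x/∂x + ∂F_y/∂y + ∂F_z/∂z = 20y^2 + 20z^2 + 20x^2 + 20z^2 + 20x^2 + 20y^2 = 40x^2 + 40y^2 + 40z^2.

In cylindrical coordinates, x = r cos(θ), y = r sin(θ), z = z, dV = r dr dθ dz, with 0 ≤ r ≤ 2, 0 ≤ θ ≤ 2π, 0 ≤ z ≤ 4.

The integrand, after substitution and multiplying by the volume element, becomes (40r^2 + 40z^2) · r, so

    ∭_V (∇·F) dV = ∫_0^{2π} ∫_0^{2} ∫_0^{4} (40r^2 + 40z^2) · r dz dr dθ.

Inner (z from 0 to 4): 160r (r^2 + 16/3).
Middle (r from 0 to 2): 7040/3.
Outer (θ from 0 to 2π): 14080π/3.

Therefore ∯_{∂V} F · n dS = 14080π/3.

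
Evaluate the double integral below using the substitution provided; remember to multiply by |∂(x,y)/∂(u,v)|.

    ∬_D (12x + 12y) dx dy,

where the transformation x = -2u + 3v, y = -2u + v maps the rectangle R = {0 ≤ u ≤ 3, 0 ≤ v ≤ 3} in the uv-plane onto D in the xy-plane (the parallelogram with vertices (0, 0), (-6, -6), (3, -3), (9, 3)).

Compute the Jacobian determinant of (x, y) with respect to (u, v):

    ∂(x,y)/∂(u,v) = | -2  3 | = (-2)(1) - (3)(-2) = 4.
                   | -2  1 |

Its absolute value is |J| = 4 (the area scaling factor).

Substituting x = -2u + 3v, y = -2u + v into the integrand,

    12x + 12y → -48u + 48v,

so the integral becomes

    ∬_R (-48u + 48v) · |J| du dv = ∫_0^3 ∫_0^3 (-192u + 192v) dv du.

Inner (v): 864 - 576u.
Outer (u): 0.

Therefore ∬_D (12x + 12y) dx dy = 0.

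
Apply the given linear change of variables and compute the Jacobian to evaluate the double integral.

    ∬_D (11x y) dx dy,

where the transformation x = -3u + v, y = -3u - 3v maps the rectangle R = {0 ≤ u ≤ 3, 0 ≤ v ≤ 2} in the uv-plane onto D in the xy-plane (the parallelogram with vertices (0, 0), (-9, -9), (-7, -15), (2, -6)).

Compute the Jacobian determinant of (x, y) with respect to (u, v):

    ∂(x,y)/∂(u,v) = | -3  1 | = (-3)(-3) - (1)(-3) = 12.
                   | -3  -3 |

Its absolute value is |J| = 12 (the area scaling factor).

Substituting x = -3u + v, y = -3u - 3v into the integrand,

    11x y → 99u^2 + 66u v - 33v^2,

so the integral becomes

    ∬_R (99u^2 + 66u v - 33v^2) · |J| du dv = ∫_0^3 ∫_0^2 (1188u^2 + 792u v - 396v^2) dv du.

Inner (v): 2376u^2 + 1584u - 1056.
Outer (u): 25344.

Therefore ∬_D (11x y) dx dy = 25344.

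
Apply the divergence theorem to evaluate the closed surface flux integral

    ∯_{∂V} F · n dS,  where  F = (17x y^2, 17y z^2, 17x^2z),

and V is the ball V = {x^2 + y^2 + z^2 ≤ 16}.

By the divergence theorem,

    ∯_{∂V} F · n dS = ∭_V (∇ · F) dV.

Compute the divergence:
    ∇ · F = ∂F_x/∂x + ∂F_y/∂y + ∂F_z/∂z = 17y^2 + 17z^2 + 17x^2 = 17x^2 + 17y^2 + 17z^2.

In spherical coordinates, x = ρ sin(φ) cos(θ), y = ρ sin(φ) sin(θ), z = ρ cos(φ), dV = ρ^2 sin(φ) dρ dφ dθ, with 0 ≤ ρ ≤ 4, 0 ≤ φ ≤ π, 0 ≤ θ ≤ 2π.

The integrand, after substitution and multiplying by the volume element, becomes (17ρ^2) · ρ^2 sin(φ), so

    ∭_V (∇·F) dV = ∫_0^{2π} ∫_0^{π} ∫_0^{4} (17ρ^2) · ρ^2 sin(φ) dρ dφ dθ.

Inner (ρ from 0 to 4): 17408sin(φ)/5.
Middle (φ from 0 to π): 34816/5.
Outer (θ from 0 to 2π): 69632π/5.

Therefore ∯_{∂V} F · n dS = 69632π/5.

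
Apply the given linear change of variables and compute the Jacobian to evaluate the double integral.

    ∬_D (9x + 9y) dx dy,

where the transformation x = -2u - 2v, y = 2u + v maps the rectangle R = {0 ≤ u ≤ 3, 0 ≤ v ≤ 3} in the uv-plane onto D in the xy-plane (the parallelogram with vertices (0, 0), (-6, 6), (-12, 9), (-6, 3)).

Compute the Jacobian determinant of (x, y) with respect to (u, v):

    ∂(x,y)/∂(u,v) = | -2  -2 | = (-2)(1) - (-2)(2) = 2.
                   | 2  1 |

Its absolute value is |J| = 2 (the area scaling factor).

Substituting x = -2u - 2v, y = 2u + v into the integrand,

    9x + 9y → -9v,

so the integral becomes

    ∬_R (-9v) · |J| du dv = ∫_0^3 ∫_0^3 (-18v) dv du.

Inner (v): -81.
Outer (u): -243.

Therefore ∬_D (9x + 9y) dx dy = -243.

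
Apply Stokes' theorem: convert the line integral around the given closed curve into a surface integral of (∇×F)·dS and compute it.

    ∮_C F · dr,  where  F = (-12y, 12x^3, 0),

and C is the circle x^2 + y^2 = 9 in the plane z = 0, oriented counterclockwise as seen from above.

Let S be the flat disk x^2 + y^2 ≤ 9 in the plane z = 0, with upward unit normal n̂ = ẑ. By Stokes' theorem,

    ∮_C F · dr = ∬_S (∇ × F) · n̂ dS = ∬_D (curl F)_z dA,

where D is the disk x^2 + y^2 ≤ 9.

Compute the curl of F = (-12y, 12x^3, 0):
    (∇ × F)_x = ∂F_z/∂y - ∂F_y/∂z = 0,
    (∇ × F)_y = ∂F_x/∂z - ∂F_z/∂x = 0,
    (∇ × F)_z = ∂F_y/∂x - ∂F_x/∂y = 36x^2 + 12.

On z = 0, (curl F)_z = 36x^2 + 12.

Convert to polar (x = r cos θ, y = r sin θ, dA = r dr dθ); the integrand becomes 36r^2cos(θ)^2 + 12, so

    ∬_D (curl F)_z dA = ∫_0^{2π} ∫_0^{3} (36r^2cos(θ)^2 + 12) · r dr dθ.

Inner (r from 0 to 3): 729cos(θ)^2 + 54.
Outer (θ from 0 to 2π): 837π.

Therefore ∮_C F · dr = 837π.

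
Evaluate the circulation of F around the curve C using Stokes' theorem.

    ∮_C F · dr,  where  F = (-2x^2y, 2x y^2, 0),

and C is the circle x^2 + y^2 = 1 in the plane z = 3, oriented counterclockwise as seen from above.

Let S be the flat disk x^2 + y^2 ≤ 1 in the plane z = 3, with upward unit normal n̂ = ẑ. By Stokes' theorem,

    ∮_C F · dr = ∬_S (∇ × F) · n̂ dS = ∬_D (curl F)_z dA,

where D is the disk x^2 + y^2 ≤ 1.

Compute the curl of F = (-2x^2y, 2x y^2, 0):
    (∇ × F)_x = ∂F_z/∂y - ∂F_y/∂z = 0,
    (∇ × F)_y = ∂F_x/∂z - ∂F_z/∂x = 0,
    (∇ × F)_z = ∂F_y/∂x - ∂F_x/∂y = 2x^2 + 2y^2.

On z = 3, (curl F)_z = 2x^2 + 2y^2.

Convert to polar (x = r cos θ, y = r sin θ, dA = r dr dθ); the integrand becomes 2r^2, so

    ∬_D (curl F)_z dA = ∫_0^{2π} ∫_0^{1} (2r^2) · r dr dθ.

Inner (r from 0 to 1): 1/2.
Outer (θ from 0 to 2π): π.

Therefore ∮_C F · dr = π.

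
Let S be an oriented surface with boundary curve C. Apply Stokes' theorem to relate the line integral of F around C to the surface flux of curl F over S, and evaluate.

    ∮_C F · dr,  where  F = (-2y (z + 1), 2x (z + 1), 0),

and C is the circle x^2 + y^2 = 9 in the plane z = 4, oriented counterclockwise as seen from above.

Let S be the flat disk x^2 + y^2 ≤ 9 in the plane z = 4, with upward unit normal n̂ = ẑ. By Stokes' theorem,

    ∮_C F · dr = ∬_S (∇ × F) · n̂ dS = ∬_D (curl F)_z dA,

where D is the disk x^2 + y^2 ≤ 9.

Compute the curl of F = (-2y (z + 1), 2x (z + 1), 0):
    (∇ × F)_x = ∂F_z/∂y - ∂F_y/∂z = -2x,
    (∇ × F)_y = ∂F_x/∂z - ∂F_z/∂x = -2y,
    (∇ × F)_z = ∂F_y/∂x - ∂F_x/∂y = 4z + 4.

On z = 4, (curl F)_z = 20.

Convert to polar (x = r cos θ, y = r sin θ, dA = r dr dθ); the integrand becomes 20, so

    ∬_D (curl F)_z dA = ∫_0^{2π} ∫_0^{3} (20) · r dr dθ.

Inner (r from 0 to 3): 90.
Outer (θ from 0 to 2π): 180π.

Therefore ∮_C F · dr = 180π.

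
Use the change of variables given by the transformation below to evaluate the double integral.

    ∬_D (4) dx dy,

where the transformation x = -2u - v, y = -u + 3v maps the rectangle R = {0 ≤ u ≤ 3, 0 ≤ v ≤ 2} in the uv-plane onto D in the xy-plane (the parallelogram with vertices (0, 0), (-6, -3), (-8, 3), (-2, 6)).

Compute the Jacobian determinant of (x, y) with respect to (u, v):

    ∂(x,y)/∂(u,v) = | -2  -1 | = (-2)(3) - (-1)(-1) = -7.
                   | -1  3 |

Its absolute value is |J| = 7 (the area scaling factor).

Substituting x = -2u - v, y = -u + 3v into the integrand,

    4 → 4,

so the integral becomes

    ∬_R (4) · |J| du dv = ∫_0^3 ∫_0^2 (28) dv du.

Inner (v): 56.
Outer (u): 168.

Therefore ∬_D (4) dx dy = 168.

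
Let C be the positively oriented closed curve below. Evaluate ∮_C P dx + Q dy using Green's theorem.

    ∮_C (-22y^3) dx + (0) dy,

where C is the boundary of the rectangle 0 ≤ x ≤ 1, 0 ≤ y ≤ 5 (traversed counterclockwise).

Green's theorem converts the closed line integral into a double integral over the enclosed region D:

    ∮_C P dx + Q dy = ∬_D (∂Q/∂x - ∂P/∂y) dA.

Here P = -22y^3, Q = 0, so

    ∂Q/∂x = 0,    ∂P/∂y = -66y^2,
    ∂Q/∂x - ∂P/∂y = 66y^2.

D is the region 0 ≤ x ≤ 1, 0 ≤ y ≤ 5. Evaluating the double integral:

    ∬_D (66y^2) dA = ∫_0^{1} ∫_0^{5} (66y^2) dy dx.

Inner (y from 0 to 5): 2750.
Outer (x from 0 to 1): 2750.

Therefore ∮_C P dx + Q dy = 2750.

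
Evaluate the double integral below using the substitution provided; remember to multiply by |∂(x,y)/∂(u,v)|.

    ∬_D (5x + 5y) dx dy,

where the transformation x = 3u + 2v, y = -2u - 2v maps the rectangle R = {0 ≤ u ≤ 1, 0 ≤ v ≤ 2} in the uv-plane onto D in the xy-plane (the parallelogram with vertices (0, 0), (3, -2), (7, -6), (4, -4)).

Compute the Jacobian determinant of (x, y) with respect to (u, v):

    ∂(x,y)/∂(u,v) = | 3  2 | = (3)(-2) - (2)(-2) = -2.
                   | -2  -2 |

Its absolute value is |J| = 2 (the area scaling factor).

Substituting x = 3u + 2v, y = -2u - 2v into the integrand,

    5x + 5y → 5u,

so the integral becomes

    ∬_R (5u) · |J| du dv = ∫_0^1 ∫_0^2 (10u) dv du.

Inner (v): 20u.
Outer (u): 10.

Therefore ∬_D (5x + 5y) dx dy = 10.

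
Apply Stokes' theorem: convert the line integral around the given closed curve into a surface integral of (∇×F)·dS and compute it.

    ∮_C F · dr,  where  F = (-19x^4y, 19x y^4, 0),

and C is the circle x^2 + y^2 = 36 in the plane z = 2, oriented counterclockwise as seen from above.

Let S be the flat disk x^2 + y^2 ≤ 36 in the plane z = 2, with upward unit normal n̂ = ẑ. By Stokes' theorem,

    ∮_C F · dr = ∬_S (∇ × F) · n̂ dS = ∬_D (curl F)_z dA,

where D is the disk x^2 + y^2 ≤ 36.

Compute the curl of F = (-19x^4y, 19x y^4, 0):
    (∇ × F)_x = ∂F_z/∂y - ∂F_y/∂z = 0,
    (∇ × F)_y = ∂F_x/∂z - ∂F_z/∂x = 0,
    (∇ × F)_z = ∂F_y/∂x - ∂F_x/∂y = 19x^4 + 19y^4.

On z = 2, (curl F)_z = 19x^4 + 19y^4.

Convert to polar (x = r cos θ, y = r sin θ, dA = r dr dθ); the integrand becomes 19r^4(sin(θ)^4 + cos(θ)^4), so

    ∬_D (curl F)_z dA = ∫_0^{2π} ∫_0^{6} (19r^4(sin(θ)^4 + cos(θ)^4)) · r dr dθ.

Inner (r from 0 to 6): 147744sin(θ)^4 + 147744cos(θ)^4.
Outer (θ from 0 to 2π): 221616π.

Therefore ∮_C F · dr = 221616π.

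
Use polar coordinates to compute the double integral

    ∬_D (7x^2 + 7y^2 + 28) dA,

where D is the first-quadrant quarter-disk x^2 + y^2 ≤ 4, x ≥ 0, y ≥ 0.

The region D is 0 ≤ r ≤ 2, 0 ≤ θ ≤ π/2 in polar coordinates, where x = r cos(θ), y = r sin(θ), and dA = r dr dθ.

Under the substitution, the integrand becomes 7r^2 + 28, so

    ∬_D (7x^2 + 7y^2 + 28) dA = ∫_{0}^{π/2} ∫_{0}^{2} (7r^2 + 28) · r dr dθ.

Inner integral (in r): ∫_{0}^{2} (7r^2 + 28) · r dr = 84.

Outer integral (in θ): ∫_{0}^{π/2} (84) dθ = 42π.

Therefore ∬_D (7x^2 + 7y^2 + 28) dA = 42π.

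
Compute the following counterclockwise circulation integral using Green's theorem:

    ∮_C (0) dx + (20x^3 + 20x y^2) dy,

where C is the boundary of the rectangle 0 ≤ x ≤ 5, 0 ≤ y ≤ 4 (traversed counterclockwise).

Green's theorem converts the closed line integral into a double integral over the enclosed region D:

    ∮_C P dx + Q dy = ∬_D (∂Q/∂x - ∂P/∂y) dA.

Here P = 0, Q = 20x^3 + 20x y^2, so

    ∂Q/∂x = 60x^2 + 20y^2,    ∂P/∂y = 0,
    ∂Q/∂x - ∂P/∂y = 60x^2 + 20y^2.

D is the region 0 ≤ x ≤ 5, 0 ≤ y ≤ 4. Evaluating the double integral:

    ∬_D (60x^2 + 20y^2) dA = ∫_0^{5} ∫_0^{4} (60x^2 + 20y^2) dy dx.

Inner (y from 0 to 4): 240x^2 + 1280/3.
Outer (x from 0 to 5): 36400/3.

Therefore ∮_C P dx + Q dy = 36400/3.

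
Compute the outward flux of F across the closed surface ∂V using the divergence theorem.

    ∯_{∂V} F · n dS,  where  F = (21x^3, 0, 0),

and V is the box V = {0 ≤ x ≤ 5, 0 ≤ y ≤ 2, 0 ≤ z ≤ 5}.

By the divergence theorem,

    ∯_{∂V} F · n dS = ∭_V (∇ · F) dV.

Compute the divergence:
    ∇ · F = ∂F_x/∂x + ∂F_y/∂y + ∂F_z/∂z = 63x^2 + 0 + 0 = 63x^2.

V is a rectangular box, so dV = dx dy dz with 0 ≤ x ≤ 5, 0 ≤ y ≤ 2, 0 ≤ z ≤ 5.

Integrate (63x^2) over V as an iterated integral:

    ∭_V (∇·F) dV = ∫_0^{5} ∫_0^{2} ∫_0^{5} (63x^2) dz dy dx.

Inner (z from 0 to 5): 315x^2.
Middle (y from 0 to 2): 630x^2.
Outer (x from 0 to 5): 26250.

Therefore ∯_{∂V} F · n dS = 26250.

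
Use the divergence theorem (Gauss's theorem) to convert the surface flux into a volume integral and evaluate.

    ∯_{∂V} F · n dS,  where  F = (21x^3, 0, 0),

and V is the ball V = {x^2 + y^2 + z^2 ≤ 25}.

By the divergence theorem,

    ∯_{∂V} F · n dS = ∭_V (∇ · F) dV.

Compute the divergence:
    ∇ · F = ∂F_x/∂x + ∂F_y/∂y + ∂F_z/∂z = 63x^2 + 0 + 0 = 63x^2.

In spherical coordinates, x = ρ sin(φ) cos(θ), y = ρ sin(φ) sin(θ), z = ρ cos(φ), dV = ρ^2 sin(φ) dρ dφ dθ, with 0 ≤ ρ ≤ 5, 0 ≤ φ ≤ π, 0 ≤ θ ≤ 2π.

The integrand, after substitution and multiplying by the volume element, becomes (63ρ^2sin(φ)^2cos(θ)^2) · ρ^2 sin(φ), so

    ∭_V (∇·F) dV = ∫_0^{2π} ∫_0^{π} ∫_0^{5} (63ρ^2sin(φ)^2cos(θ)^2) · ρ^2 sin(φ) dρ dφ dθ.

Inner (ρ from 0 to 5): 39375sin(φ)^3cos(θ)^2.
Middle (φ from 0 to π): 52500cos(θ)^2.
Outer (θ from 0 to 2π): 52500π.

Therefore ∯_{∂V} F · n dS = 52500π.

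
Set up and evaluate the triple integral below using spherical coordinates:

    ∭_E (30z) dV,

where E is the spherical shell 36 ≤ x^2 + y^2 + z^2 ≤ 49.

In spherical coordinates, x = ρ sin(φ) cos(θ), y = ρ sin(φ) sin(θ), z = ρ cos(φ), and dV = ρ^2 sin(φ) dρ dφ dθ.

The integrand becomes 30ρ cos(φ), so

    ∭_E (30z) dV = ∫_{0}^{2π} ∫_{0}^{π} ∫_{6}^{7} (30ρ cos(φ)) · ρ^2 sin(φ) dρ dφ dθ.

Inner (ρ): 16575sin(2φ)/4.
Middle (φ): 0.
Outer (θ): 0.

Therefore the triple integral equals 0.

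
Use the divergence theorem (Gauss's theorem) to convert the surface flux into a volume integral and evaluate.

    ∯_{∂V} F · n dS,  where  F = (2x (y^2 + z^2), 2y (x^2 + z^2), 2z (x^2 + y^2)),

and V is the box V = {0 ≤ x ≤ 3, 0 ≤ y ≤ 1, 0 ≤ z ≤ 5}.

By the divergence theorem,

    ∯_{∂V} F · n dS = ∭_V (∇ · F) dV.

Compute the divergence:
    ∇ · F = ∂F_x/∂x + ∂F_y/∂y + ∂F_z/∂z = 2y^2 + 2z^2 + 2x^2 + 2z^2 + 2x^2 + 2y^2 = 4x^2 + 4y^2 + 4z^2.

V is a rectangular box, so dV = dx dy dz with 0 ≤ x ≤ 3, 0 ≤ y ≤ 1, 0 ≤ z ≤ 5.

Integrate (4x^2 + 4y^2 + 4z^2) over V as an iterated integral:

    ∭_V (∇·F) dV = ∫_0^{3} ∫_0^{1} ∫_0^{5} (4x^2 + 4y^2 + 4z^2) dz dy dx.

Inner (z from 0 to 5): 20x^2 + 20y^2 + 500/3.
Middle (y from 0 to 1): 20x^2 + 520/3.
Outer (x from 0 to 3): 700.

Therefore ∯_{∂V} F · n dS = 700.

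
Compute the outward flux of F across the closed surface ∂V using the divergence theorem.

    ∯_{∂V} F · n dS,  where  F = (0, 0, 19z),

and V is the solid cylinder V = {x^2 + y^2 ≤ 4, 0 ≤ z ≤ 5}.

By the divergence theorem,

    ∯_{∂V} F · n dS = ∭_V (∇ · F) dV.

Compute the divergence:
    ∇ · F = ∂F_x/∂x + ∂F_y/∂y + ∂F_z/∂z = 0 + 0 + 19 = 19.

In cylindrical coordinates, x = r cos(θ), y = r sin(θ), z = z, dV = r dr dθ dz, with 0 ≤ r ≤ 2, 0 ≤ θ ≤ 2π, 0 ≤ z ≤ 5.

The integrand, after substitution and multiplying by the volume element, becomes (19) · r, so

    ∭_V (∇·F) dV = ∫_0^{2π} ∫_0^{2} ∫_0^{5} (19) · r dz dr dθ.

Inner (z from 0 to 5): 95r.
Middle (r from 0 to 2): 190.
Outer (θ from 0 to 2π): 380π.

Therefore ∯_{∂V} F · n dS = 380π.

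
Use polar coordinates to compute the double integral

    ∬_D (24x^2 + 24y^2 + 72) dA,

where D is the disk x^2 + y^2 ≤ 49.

The region D is 0 ≤ r ≤ 7, 0 ≤ θ ≤ 2π in polar coordinates, where x = r cos(θ), y = r sin(θ), and dA = r dr dθ.

Under the substitution, the integrand becomes 24r^2 + 72, so

    ∬_D (24x^2 + 24y^2 + 72) dA = ∫_{0}^{2π} ∫_{0}^{7} (24r^2 + 72) · r dr dθ.

Inner integral (in r): ∫_{0}^{7} (24r^2 + 72) · r dr = 16170.

Outer integral (in θ): ∫_{0}^{2π} (16170) dθ = 32340π.

Therefore ∬_D (24x^2 + 24y^2 + 72) dA = 32340π.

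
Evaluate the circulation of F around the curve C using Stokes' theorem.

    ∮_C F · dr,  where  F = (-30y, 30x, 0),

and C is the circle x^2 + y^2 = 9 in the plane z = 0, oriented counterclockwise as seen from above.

Let S be the flat disk x^2 + y^2 ≤ 9 in the plane z = 0, with upward unit normal n̂ = ẑ. By Stokes' theorem,

    ∮_C F · dr = ∬_S (∇ × F) · n̂ dS = ∬_D (curl F)_z dA,

where D is the disk x^2 + y^2 ≤ 9.

Compute the curl of F = (-30y, 30x, 0):
    (∇ × F)_x = ∂F_z/∂y - ∂F_y/∂z = 0,
    (∇ × F)_y = ∂F_x/∂z - ∂F_z/∂x = 0,
    (∇ × F)_z = ∂F_y/∂x - ∂F_x/∂y = 60.

On z = 0, (curl F)_z = 60.

Convert to polar (x = r cos θ, y = r sin θ, dA = r dr dθ); the integrand becomes 60, so

    ∬_D (curl F)_z dA = ∫_0^{2π} ∫_0^{3} (60) · r dr dθ.

Inner (r from 0 to 3): 270.
Outer (θ from 0 to 2π): 540π.

Therefore ∮_C F · dr = 540π.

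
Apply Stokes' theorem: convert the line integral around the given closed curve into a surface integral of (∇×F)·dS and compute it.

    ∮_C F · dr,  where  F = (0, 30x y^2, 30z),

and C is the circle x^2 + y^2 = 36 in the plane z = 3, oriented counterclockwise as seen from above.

Let S be the flat disk x^2 + y^2 ≤ 36 in the plane z = 3, with upward unit normal n̂ = ẑ. By Stokes' theorem,

    ∮_C F · dr = ∬_S (∇ × F) · n̂ dS = ∬_D (curl F)_z dA,

where D is the disk x^2 + y^2 ≤ 36.

Compute the curl of F = (0, 30x y^2, 30z):
    (∇ × F)_x = ∂F_z/∂y - ∂F_y/∂z = 0,
    (∇ × F)_y = ∂F_x/∂z - ∂F_z/∂x = 0,
    (∇ × F)_z = ∂F_y/∂x - ∂F_x/∂y = 30y^2.

On z = 3, (curl F)_z = 30y^2.

Convert to polar (x = r cos θ, y = r sin θ, dA = r dr dθ); the integrand becomes 30r^2sin(θ)^2, so

    ∬_D (curl F)_z dA = ∫_0^{2π} ∫_0^{6} (30r^2sin(θ)^2) · r dr dθ.

Inner (r from 0 to 6): 9720sin(θ)^2.
Outer (θ from 0 to 2π): 9720π.

Therefore ∮_C F · dr = 9720π.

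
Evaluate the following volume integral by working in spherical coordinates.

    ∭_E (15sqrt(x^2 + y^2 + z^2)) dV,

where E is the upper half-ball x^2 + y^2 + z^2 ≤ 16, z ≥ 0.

In spherical coordinates, x = ρ sin(φ) cos(θ), y = ρ sin(φ) sin(θ), z = ρ cos(φ), and dV = ρ^2 sin(φ) dρ dφ dθ.

The integrand becomes 15ρ, so

    ∭_E (15sqrt(x^2 + y^2 + z^2)) dV = ∫_{0}^{2π} ∫_{0}^{π/2} ∫_{0}^{4} (15ρ) · ρ^2 sin(φ) dρ dφ dθ.

Inner (ρ): 960sin(φ).
Middle (φ): 960.
Outer (θ): 1920π.

Therefore the triple integral equals 1920π.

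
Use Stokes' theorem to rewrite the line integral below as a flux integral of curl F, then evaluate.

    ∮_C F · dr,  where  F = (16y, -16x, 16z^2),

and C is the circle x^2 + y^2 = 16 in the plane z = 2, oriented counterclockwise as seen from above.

Let S be the flat disk x^2 + y^2 ≤ 16 in the plane z = 2, with upward unit normal n̂ = ẑ. By Stokes' theorem,

    ∮_C F · dr = ∬_S (∇ × F) · n̂ dS = ∬_D (curl F)_z dA,

where D is the disk x^2 + y^2 ≤ 16.

Compute the curl of F = (16y, -16x, 16z^2):
    (∇ × F)_x = ∂F_z/∂y - ∂F_y/∂z = 0,
    (∇ × F)_y = ∂F_x/∂z - ∂F_z/∂x = 0,
    (∇ × F)_z = ∂F_y/∂x - ∂F_x/∂y = -32.

On z = 2, (curl F)_z = -32.

Convert to polar (x = r cos θ, y = r sin θ, dA = r dr dθ); the integrand becomes -32, so

    ∬_D (curl F)_z dA = ∫_0^{2π} ∫_0^{4} (-32) · r dr dθ.

Inner (r from 0 to 4): -256.
Outer (θ from 0 to 2π): -512π.

Therefore ∮_C F · dr = -512π.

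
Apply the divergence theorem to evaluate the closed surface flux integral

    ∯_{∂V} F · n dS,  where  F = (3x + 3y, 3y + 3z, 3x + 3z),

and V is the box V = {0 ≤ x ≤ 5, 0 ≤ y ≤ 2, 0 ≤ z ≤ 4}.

By the divergence theorem,

    ∯_{∂V} F · n dS = ∭_V (∇ · F) dV.

Compute the divergence:
    ∇ · F = ∂F_x/∂x + ∂F_y/∂y + ∂F_z/∂z = 3 + 3 + 3 = 9.

V is a rectangular box, so dV = dx dy dz with 0 ≤ x ≤ 5, 0 ≤ y ≤ 2, 0 ≤ z ≤ 4.

Integrate (9) over V as an iterated integral:

    ∭_V (∇·F) dV = ∫_0^{5} ∫_0^{2} ∫_0^{4} (9) dz dy dx.

Inner (z from 0 to 4): 36.
Middle (y from 0 to 2): 72.
Outer (x from 0 to 5): 360.

Therefore ∯_{∂V} F · n dS = 360.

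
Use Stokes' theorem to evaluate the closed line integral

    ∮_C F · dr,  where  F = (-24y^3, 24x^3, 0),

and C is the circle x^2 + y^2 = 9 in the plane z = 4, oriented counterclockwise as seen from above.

Let S be the flat disk x^2 + y^2 ≤ 9 in the plane z = 4, with upward unit normal n̂ = ẑ. By Stokes' theorem,

    ∮_C F · dr = ∬_S (∇ × F) · n̂ dS = ∬_D (curl F)_z dA,

where D is the disk x^2 + y^2 ≤ 9.

Compute the curl of F = (-24y^3, 24x^3, 0):
    (∇ × F)_x = ∂F_z/∂y - ∂F_y/∂z = 0,
    (∇ × F)_y = ∂F_x/∂z - ∂F_z/∂x = 0,
    (∇ × F)_z = ∂F_y/∂x - ∂F_x/∂y = 72x^2 + 72y^2.

On z = 4, (curl F)_z = 72x^2 + 72y^2.

Convert to polar (x = r cos θ, y = r sin θ, dA = r dr dθ); the integrand becomes 72r^2, so

    ∬_D (curl F)_z dA = ∫_0^{2π} ∫_0^{3} (72r^2) · r dr dθ.

Inner (r from 0 to 3): 1458.
Outer (θ from 0 to 2π): 2916π.

Therefore ∮_C F · dr = 2916π.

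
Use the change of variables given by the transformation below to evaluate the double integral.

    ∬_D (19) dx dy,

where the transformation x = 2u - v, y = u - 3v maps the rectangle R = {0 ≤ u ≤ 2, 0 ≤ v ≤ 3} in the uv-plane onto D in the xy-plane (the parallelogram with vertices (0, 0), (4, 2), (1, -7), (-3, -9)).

Compute the Jacobian determinant of (x, y) with respect to (u, v):

    ∂(x,y)/∂(u,v) = | 2  -1 | = (2)(-3) - (-1)(1) = -5.
                   | 1  -3 |

Its absolute value is |J| = 5 (the area scaling factor).

Substituting x = 2u - v, y = u - 3v into the integrand,

    19 → 19,

so the integral becomes

    ∬_R (19) · |J| du dv = ∫_0^2 ∫_0^3 (95) dv du.

Inner (v): 285.
Outer (u): 570.

Therefore ∬_D (19) dx dy = 570.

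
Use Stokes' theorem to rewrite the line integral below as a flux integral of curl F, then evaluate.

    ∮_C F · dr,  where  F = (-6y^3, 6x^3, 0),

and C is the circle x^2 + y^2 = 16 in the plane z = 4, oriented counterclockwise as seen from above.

Let S be the flat disk x^2 + y^2 ≤ 16 in the plane z = 4, with upward unit normal n̂ = ẑ. By Stokes' theorem,

    ∮_C F · dr = ∬_S (∇ × F) · n̂ dS = ∬_D (curl F)_z dA,

where D is the disk x^2 + y^2 ≤ 16.

Compute the curl of F = (-6y^3, 6x^3, 0):
    (∇ × F)_x = ∂F_z/∂y - ∂F_y/∂z = 0,
    (∇ × F)_y = ∂F_x/∂z - ∂F_z/∂x = 0,
    (∇ × F)_z = ∂F_y/∂x - ∂F_x/∂y = 18x^2 + 18y^2.

On z = 4, (curl F)_z = 18x^2 + 18y^2.

Convert to polar (x = r cos θ, y = r sin θ, dA = r dr dθ); the integrand becomes 18r^2, so

    ∬_D (curl F)_z dA = ∫_0^{2π} ∫_0^{4} (18r^2) · r dr dθ.

Inner (r from 0 to 4): 1152.
Outer (θ from 0 to 2π): 2304π.

Therefore ∮_C F · dr = 2304π.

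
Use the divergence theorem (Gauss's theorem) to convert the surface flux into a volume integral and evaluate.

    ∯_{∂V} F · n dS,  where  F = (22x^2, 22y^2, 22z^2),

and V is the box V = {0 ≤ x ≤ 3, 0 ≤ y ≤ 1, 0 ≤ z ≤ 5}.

By the divergence theorem,

    ∯_{∂V} F · n dS = ∭_V (∇ · F) dV.

Compute the divergence:
    ∇ · F = ∂F_x/∂x + ∂F_y/∂y + ∂F_z/∂z = 44x + 44y + 44z.

V is a rectangular box, so dV = dx dy dz with 0 ≤ x ≤ 3, 0 ≤ y ≤ 1, 0 ≤ z ≤ 5.

Integrate (44x + 44y + 44z) over V as an iterated integral:

    ∭_V (∇·F) dV = ∫_0^{3} ∫_0^{1} ∫_0^{5} (44x + 44y + 44z) dz dy dx.

Inner (z from 0 to 5): 220x + 220y + 550.
Middle (y from 0 to 1): 220x + 660.
Outer (x from 0 to 3): 2970.

Therefore ∯_{∂V} F · n dS = 2970.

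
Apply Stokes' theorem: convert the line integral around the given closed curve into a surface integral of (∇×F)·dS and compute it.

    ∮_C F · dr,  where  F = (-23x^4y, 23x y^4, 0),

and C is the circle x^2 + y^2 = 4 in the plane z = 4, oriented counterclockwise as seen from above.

Let S be the flat disk x^2 + y^2 ≤ 4 in the plane z = 4, with upward unit normal n̂ = ẑ. By Stokes' theorem,

    ∮_C F · dr = ∬_S (∇ × F) · n̂ dS = ∬_D (curl F)_z dA,

where D is the disk x^2 + y^2 ≤ 4.

Compute the curl of F = (-23x^4y, 23x y^4, 0):
    (∇ × F)_x = ∂F_z/∂y - ∂F_y/∂z = 0,
    (∇ × F)_y = ∂F_x/∂z - ∂F_z/∂x = 0,
    (∇ × F)_z = ∂F_y/∂x - ∂F_x/∂y = 23x^4 + 23y^4.

On z = 4, (curl F)_z = 23x^4 + 23y^4.

Convert to polar (x = r cos θ, y = r sin θ, dA = r dr dθ); the integrand becomes 23r^4(sin(θ)^4 + cos(θ)^4), so

    ∬_D (curl F)_z dA = ∫_0^{2π} ∫_0^{2} (23r^4(sin(θ)^4 + cos(θ)^4)) · r dr dθ.

Inner (r from 0 to 2): 736sin(θ)^4/3 + 736cos(θ)^4/3.
Outer (θ from 0 to 2π): 368π.

Therefore ∮_C F · dr = 368π.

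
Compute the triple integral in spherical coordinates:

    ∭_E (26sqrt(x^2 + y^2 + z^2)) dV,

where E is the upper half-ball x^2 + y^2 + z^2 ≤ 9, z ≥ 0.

In spherical coordinates, x = ρ sin(φ) cos(θ), y = ρ sin(φ) sin(θ), z = ρ cos(φ), and dV = ρ^2 sin(φ) dρ dφ dθ.

The integrand becomes 26ρ, so

    ∭_E (26sqrt(x^2 + y^2 + z^2)) dV = ∫_{0}^{2π} ∫_{0}^{π/2} ∫_{0}^{3} (26ρ) · ρ^2 sin(φ) dρ dφ dθ.

Inner (ρ): 1053sin(φ)/2.
Middle (φ): 1053/2.
Outer (θ): 1053π.

Therefore the triple integral equals 1053π.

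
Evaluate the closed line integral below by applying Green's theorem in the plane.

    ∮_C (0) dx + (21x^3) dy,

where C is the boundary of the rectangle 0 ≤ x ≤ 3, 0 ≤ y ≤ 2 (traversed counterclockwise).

Green's theorem converts the closed line integral into a double integral over the enclosed region D:

    ∮_C P dx + Q dy = ∬_D (∂Q/∂x - ∂P/∂y) dA.

Here P = 0, Q = 21x^3, so

    ∂Q/∂x = 63x^2,    ∂P/∂y = 0,
    ∂Q/∂x - ∂P/∂y = 63x^2.

D is the region 0 ≤ x ≤ 3, 0 ≤ y ≤ 2. Evaluating the double integral:

    ∬_D (63x^2) dA = ∫_0^{3} ∫_0^{2} (63x^2) dy dx.

Inner (y from 0 to 2): 126x^2.
Outer (x from 0 to 3): 1134.

Therefore ∮_C P dx + Q dy = 1134.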